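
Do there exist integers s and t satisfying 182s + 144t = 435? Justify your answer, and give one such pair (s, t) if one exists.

There are no such integers.

Both 182 and 144 are divisible by gcd(182, 144) = 2, hence so is any combination 182s + 144t.
But 435 is not a multiple of 2 (it leaves remainder 1).
So the equation is unsolvable over ℤ.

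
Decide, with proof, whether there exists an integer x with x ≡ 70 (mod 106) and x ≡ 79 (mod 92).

Reduce both congruences modulo 2, which divides 106 and 92: they say x ≡ 70 (mod 2) and x ≡ 79 (mod 2).
However 70 ≡ 0 and 79 ≡ 1 (mod 2), and 0 ≠ 1.
Hence the system has no solution.

No, no such integer exists.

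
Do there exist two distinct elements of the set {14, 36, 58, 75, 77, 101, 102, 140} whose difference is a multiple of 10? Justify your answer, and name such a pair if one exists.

Residues mod 10: 14↦4, 36↦6, 58↦8, 75↦5, 77↦7, 101↦1, 102↦2, 140↦0.
These 8 residues are pairwise different, hence no difference of two elements is divisible by 10.

No such pair exists.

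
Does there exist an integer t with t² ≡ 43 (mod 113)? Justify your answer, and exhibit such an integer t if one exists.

Apply Euler's criterion with the prime 113: 43 is a quadratic residue iff 43^56 ≡ 1 (mod 113), and a non-residue iff it is ≡ −1.
Repeated squaring mod 113: 43^2 = 1849 ≡ 41; 43^4 ≡ 41² = 1681 ≡ 99; 43^8 ≡ 99² = 9801 ≡ 83; 43^16 ≡ 83² = 6889 ≡ 109; 43^32 ≡ 109² = 11881 ≡ 16.
Since 56 = 32 + 16 + 8, 43^56 ≡ 16 · 109 · 83; multiplying out mod 113: 16·109 = 1744 ≡ 49, then 49·83 = 4067 ≡ 112. Thus 43^56 ≡ 112 ≡ −1 (mod 113).
By Euler's criterion 43 is a quadratic non-residue mod 113: no t satisfies t² ≡ 43 (mod 113).

No such integer exists.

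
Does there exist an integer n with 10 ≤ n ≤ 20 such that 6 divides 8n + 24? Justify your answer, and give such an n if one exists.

n = 12

Try n = 12: 8·12 + 24 = 120 = 20·6, which is divisible by 6.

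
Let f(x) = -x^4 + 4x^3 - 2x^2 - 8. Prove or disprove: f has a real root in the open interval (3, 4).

Yes, f has a root in the interval.

f(3) = 1 and f(4) = -40, which have opposite signs.
f is continuous everywhere (it is a polynomial), in particular on [3, 4].
By the Intermediate Value Theorem f must vanish at some point of (3, 4).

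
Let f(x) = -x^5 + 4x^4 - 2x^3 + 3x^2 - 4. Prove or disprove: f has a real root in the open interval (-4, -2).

No.

The endpoint values f(-4) = 2220 and f(-2) = 120 are both positive. Claim: f(x) > 0 for every x in (-4, -2).
Substitute x = -2 − u, where 0 < u < 2 on the interval. Expanding, f(-2 − u) = u^5 + 14u^4 + 74u^3 + 191u^2 + 244u + 120.
All 6 nonzero coefficients of this polynomial in u are positive; hence for u > 0 the value is a sum of positive terms (the constant 120 among them).
So f is strictly positive on (-4, -2); no root exists in the interval.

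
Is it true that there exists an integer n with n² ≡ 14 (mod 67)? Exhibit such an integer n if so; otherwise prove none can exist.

n = 58 works: 58² = 3364, and 3364 − 14 = 3350 = 50·67.

n = 58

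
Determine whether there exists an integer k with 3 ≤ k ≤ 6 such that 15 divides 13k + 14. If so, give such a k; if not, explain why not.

There is no such integer k in that range.

The values of 13k + 14 for k = 3, 4, 5, 6 are 53, 66, 79, 92; reduced mod 15 these are 8, 6, 4, 2.
Since 0 is absent from this list, 15 ∤ 13k + 14 for every k with 3 ≤ k ≤ 6.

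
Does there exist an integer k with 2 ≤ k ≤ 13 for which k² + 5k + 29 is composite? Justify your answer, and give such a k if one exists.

k = 11

At k = 11: 11² + 5·11 + 29 = 205 = 5·41, which is composite.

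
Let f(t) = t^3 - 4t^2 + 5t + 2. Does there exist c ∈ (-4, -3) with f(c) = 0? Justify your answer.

The endpoint values f(-4) = -146 and f(-3) = -76 are both negative. Claim: f(t) < 0 for every t in (-4, -3).
Shift to the endpoint -3: with t = -3 − u (0 < u < 1), one computes f(-3 − u) = -u^3 - 13u^2 - 56u - 76.
All 4 nonzero coefficients of this polynomial in u are negative; hence for u > 0 the value is a sum of negative terms (the constant -76 among them).
So f is strictly negative on (-4, -3); no root exists in the interval.

f has no root in that interval.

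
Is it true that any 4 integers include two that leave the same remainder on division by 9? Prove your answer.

No, the set {44, 45, 46, 47} is a counterexample.

Consider the 4 integers 44, 45, 46, 47. They lie in distinct residue classes modulo 9, since 4 ≤ 9.
So no two of them leave the same remainder on division by 9; the claim fails for this set.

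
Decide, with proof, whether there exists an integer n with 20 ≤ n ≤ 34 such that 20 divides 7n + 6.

At n = 22 we get 7·22 + 6 = 160, and 160 = 20·8.

n = 22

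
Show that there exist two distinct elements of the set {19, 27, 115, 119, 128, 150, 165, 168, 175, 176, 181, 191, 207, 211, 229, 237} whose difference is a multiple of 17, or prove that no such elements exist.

There is no such pair.

Residues mod 17: 19↦2, 27↦10, 115↦13, 119↦0, 128↦9, 150↦14, 165↦12, 168↦15, 175↦5, 176↦6, 181↦11, 191↦4, 207↦3, 211↦7, 229↦8, 237↦16.
No residue repeats among the 16 elements, so no pair has difference ≡ 0 (mod 17).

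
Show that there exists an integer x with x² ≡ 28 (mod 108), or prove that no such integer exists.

x = 28 works: 28² = 784, and 784 − 28 = 756 = 7·108.

x = 28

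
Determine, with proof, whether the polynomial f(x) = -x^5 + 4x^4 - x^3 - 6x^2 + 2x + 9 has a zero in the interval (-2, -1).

f has no root in that interval.

f(-2) = 85 and f(-1) = 7, both positive, so a sign-change argument is unavailable; we show f keeps this sign on the whole interval.
Substitute x = -1 − u, where 0 < u < 1 on the interval. Expanding, f(-1 − u) = u^5 + 9u^4 + 27u^3 + 31u^2 + 10u + 7.
The nonzero coefficients here are all positive, so for u > 0 every term is positive (or zero), and the constant term 7 is strictly positive.
So f is strictly positive on (-2, -1); no root exists in the interval.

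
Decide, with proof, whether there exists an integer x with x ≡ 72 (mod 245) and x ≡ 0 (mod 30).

Both moduli are multiples of 5 = gcd(245, 30), so any solution would satisfy x ≡ 72 and x ≡ 0 modulo 5 simultaneously.
These are incompatible: 72 − 0 = 72 is not divisible by 5.
So no integer satisfies both congruences.

No such integer exists.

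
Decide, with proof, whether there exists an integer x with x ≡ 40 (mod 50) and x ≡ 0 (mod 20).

x = 40

gcd(50, 20) = 10. A simultaneous solution exists iff 40 ≡ 0 (mod 10); here 40 mod 10 = 0 = 0 mod 10, so it does.
In fact x = 40 itself already satisfies 40 mod 20 = 0.
Indeed 40 ≡ 40 (mod 50) and 40 ≡ 0 (mod 20).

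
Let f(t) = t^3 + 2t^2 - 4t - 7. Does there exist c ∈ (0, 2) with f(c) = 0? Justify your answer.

Yes, such a c exists.

f(0) = -7 and f(2) = 1, which have opposite signs.
f is continuous everywhere (it is a polynomial), in particular on [0, 2].
The Intermediate Value Theorem then guarantees some c ∈ (0, 2) with f(c) = 0.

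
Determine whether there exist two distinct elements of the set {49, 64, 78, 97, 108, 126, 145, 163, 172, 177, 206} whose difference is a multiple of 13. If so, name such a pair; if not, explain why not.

Reduce each element modulo 13: 49↦10, 64↦12, 78↦0, 97↦6, 108↦4, 126↦9, 145↦2, 163↦7, 172↦3, 177↦8, 206↦11.
These 11 residues are pairwise different, hence no difference of two elements is divisible by 13.

No, no such pair exists.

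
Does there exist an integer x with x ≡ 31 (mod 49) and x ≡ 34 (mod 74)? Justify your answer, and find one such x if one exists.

x = 3216

The moduli 49 and 74 are coprime, so by the Chinese Remainder Theorem a unique solution modulo 3626 exists.
Write x = 31 + 49t and require 31 + 49t ≡ 34 (mod 74), i.e. 49t ≡ 3 (mod 74).
Note 49·71 = 3479 ≡ 1 (mod 74) (as 3479 − 1 = 47·74), so 49⁻¹ ≡ 71.
Multiplying by 71: t ≡ 71·3 = 213 ≡ 65 (mod 74).
Taking t = 65 gives x = 31 + 49·65 = 3216.
Check: 3216 mod 49 = 31, 3216 mod 74 = 34. ✓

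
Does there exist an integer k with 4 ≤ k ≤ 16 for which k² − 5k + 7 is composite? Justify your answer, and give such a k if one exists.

k = 14

At k = 14: 14² − 5·14 + 7 = 133 = 7·19, which is composite.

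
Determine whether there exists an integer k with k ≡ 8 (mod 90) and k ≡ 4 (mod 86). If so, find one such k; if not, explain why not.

Here gcd(90, 86) = 2, and both 8 and 4 leave remainder 0 mod 2, so the system is consistent.
Write k = 8 + 90t. Then 90t ≡ 4 − 8 ≡ 82 (mod 86); dividing through by 2 gives 45t ≡ 41 (mod 43).
45 ≡ 2 (mod 43), so this reads 2t ≡ 41 (mod 43). To invert 2 modulo 43: 43 = 21·2 + 1, 2 = 2·1 + 0, and unwinding, 1 = 43 − 21·2. Thus 2⁻¹ ≡ -21 ≡ 22 (mod 43).
Therefore t ≡ 22·41 = 902 ≡ 42 (mod 43).
Then k = 8 + 90·42 = 3788.
Verify: 3788 = 42·90 + 8 and 3788 = 44·86 + 4. ✓

k = 3788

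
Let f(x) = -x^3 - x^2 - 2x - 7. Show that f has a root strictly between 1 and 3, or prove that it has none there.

Evaluate at the endpoints: f(1) = -11, f(3) = -49 — same sign (negative).
f'(x) = -3x^2 - 2x - 2 has discriminant (-2)² − 4·(-3)·(-2) = -20 < 0, so f' has no real roots and is negative for every real x.
Hence f is strictly decreasing on ℝ, and in particular on [1, 3]. A strictly monotone function with same-sign endpoint values stays negative on the whole interval, so f has no zero in (1, 3).

No.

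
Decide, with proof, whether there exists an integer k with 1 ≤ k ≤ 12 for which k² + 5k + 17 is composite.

k = 8

At k = 8: 8² + 5·8 + 17 = 121 = 11·11, which is composite.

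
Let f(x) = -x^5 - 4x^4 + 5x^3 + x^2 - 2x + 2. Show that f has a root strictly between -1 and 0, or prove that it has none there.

Yes, f has a root in the interval.

f(-1) = -3 and f(0) = 2, which have opposite signs.
f is continuous everywhere (it is a polynomial), in particular on [-1, 0].
By the Intermediate Value Theorem f must vanish at some point of (-1, 0).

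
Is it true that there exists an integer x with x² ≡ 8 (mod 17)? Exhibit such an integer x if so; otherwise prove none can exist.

x = 12 works: 12² = 144, and 144 − 8 = 136 = 8·17.

x = 12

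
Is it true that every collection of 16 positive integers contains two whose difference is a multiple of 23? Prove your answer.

Consider the 16 integers 92, 93, …, 107. They lie in distinct residue classes modulo 23, since 16 ≤ 23.
The differences between them range over 1, …, 15, none of which is divisible by 23.

No, the set {92, 93, 94, 95, 96, 97, 98, 99, 100, 101, 102, 103, 104, 105, 106, 107} is a counterexample.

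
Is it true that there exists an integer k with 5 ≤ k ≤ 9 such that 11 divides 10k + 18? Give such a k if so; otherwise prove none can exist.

k = 7

For k = 5, 6 the values 68, 78 are not multiples of 11. At k = 7 we get 10·7 + 18 = 88, and 88 = 11·8.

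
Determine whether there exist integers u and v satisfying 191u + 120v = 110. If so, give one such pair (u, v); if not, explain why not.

u = 10, v = -15

191 and 120 are coprime, so 191u + 120v ranges over all of ℤ.
Euclidean algorithm: 191 = 1·120 + 71, 120 = 1·71 + 49, 71 = 1·49 + 22, 49 = 2·22 + 5, 22 = 4·5 + 2, 5 = 2·2 + 1, 2 = 2·1 + 0.
Working back up the chain: 1 = 5 − 2·2 = 5 − 2·(22 − 4·5) = −2·22 + 9·5 = −2·22 + 9·(49 − 2·22) = 9·49 − 20·22 = 9·49 − 20·(71 − 1·49) = −20·71 + 29·49 = −20·71 + 29·(120 − 1·71) = 29·120 − 49·71 = 29·120 − 49·(191 − 1·120) = −49·191 + 78·120. So 191·(-49) + 120·78 = 1.
Scaling by 110 gives the particular solution (u, v) = (-5390, 8580).
Shifting by a multiple of (120, −191) keeps it a solution: u = -5390 + 45·120 = 10, v = 8580 − 45·191 = -15.
Indeed 191·10 + 120·(-15) = 1910 − 1800 = 110.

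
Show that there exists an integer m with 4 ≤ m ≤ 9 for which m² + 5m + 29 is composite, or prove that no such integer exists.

At m = 6: 6² + 5·6 + 29 = 95 = 5·19, which is composite.

m = 6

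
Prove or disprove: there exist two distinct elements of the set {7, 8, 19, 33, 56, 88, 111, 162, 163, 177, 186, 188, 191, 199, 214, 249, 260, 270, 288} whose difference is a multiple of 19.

Two integers differ by a multiple of 19 exactly when they have the same residue mod 19. The residues are 7↦7, 8↦8, 19↦0, 33↦14, 56↦18, 88↦12, 111↦16, 162↦10, 163↦11, 177↦6, 186↦15, 188↦17, 191↦1, 199↦9, 214↦5, 249↦2, 260↦13, 270↦4, 288↦3.
No residue repeats among the 19 elements, so no pair has difference ≡ 0 (mod 19).

No, no such pair exists.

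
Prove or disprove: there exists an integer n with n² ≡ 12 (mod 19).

Squares mod 19 repeat after n = 9 (as (−n)² = n²); for n = 0..9 they are 0, 1, 4, 9, 16, 6, 17, 11, 7, 5.
So the quadratic residues mod 19 are {0, 1, 4, 5, 6, 7, 9, 11, 16, 17}, and 12 is not among them.
Hence no integer n has n² ≡ 12 (mod 19).

No, no such integer exists.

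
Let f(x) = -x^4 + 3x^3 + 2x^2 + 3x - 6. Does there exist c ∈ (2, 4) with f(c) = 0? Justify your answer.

Yes, f has a root in the interval.

f(2) = 16 and f(4) = -26, which have opposite signs.
As a polynomial, f is continuous on every closed interval.
So by the Intermediate Value Theorem there is a c strictly between 2 and 4 with f(c) = 0.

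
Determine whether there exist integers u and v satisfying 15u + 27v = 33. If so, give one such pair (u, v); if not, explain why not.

u = 4, v = -1

Since gcd(15, 27) = 3 and 33 = 3·11, Bézout's identity guarantees a solution.
Dividing through by 3 reduces the equation to 5u + 9v = 11.
Euclidean algorithm: 9 = 1·5 + 4, 5 = 1·4 + 1, 4 = 4·1 + 0.
Unwinding: 1 = 5 − 1·4 = 5 − (9 − 1·5) = −9 + 2·5, i.e. 5·2 + 9·(-1) = 1.
Times 11: 5·22 + 9·(-11) = 11, so (22, -11) solves it.
Subtracting 2·9 from u and adding 2·5 to v gives the tidier solution (4, -1).
Indeed 15·4 + 27·(-1) = 60 − 27 = 33.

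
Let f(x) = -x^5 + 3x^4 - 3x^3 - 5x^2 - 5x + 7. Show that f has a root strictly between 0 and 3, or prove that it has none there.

Such a root exists.

f(0) = 7 and f(3) = -134, which have opposite signs.
As a polynomial, f is continuous on every closed interval.
By the Intermediate Value Theorem f must vanish at some point of (0, 3).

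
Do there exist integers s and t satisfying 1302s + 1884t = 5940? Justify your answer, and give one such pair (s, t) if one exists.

s = 252, t = -171

Since gcd(1302, 1884) = 6 and 5940 = 6·990, Bézout's identity guarantees a solution.
Dividing through by 6 reduces the equation to 217s + 314t = 990.
Dividing repeatedly: 314 = 1·217 + 97, 217 = 2·97 + 23, 97 = 4·23 + 5, 23 = 4·5 + 3, 5 = 1·3 + 2, 3 = 1·2 + 1, 2 = 2·1 + 0.
Back-substituting, 1 = 3 − 1·2 = 3 − (5 − 1·3) = −5 + 2·3 = −5 + 2·(23 − 4·5) = 2·23 − 9·5 = 2·23 − 9·(97 − 4·23) = −9·97 + 38·23 = −9·97 + 38·(217 − 2·97) = 38·217 − 85·97 = 38·217 − 85·(314 − 1·217) = −85·314 + 123·217; that is, 217·123 + 314·(-85) = 1.
Scaling by 990 gives the particular solution (s, t) = (121770, -84150).
Shifting by a multiple of (314, −217) keeps it a solution: s = 121770 − 387·314 = 252, t = -84150 + 387·217 = -171.
Check: 1302·252 + 1884·(-171) = 328104 − 322164 = 5940. ✓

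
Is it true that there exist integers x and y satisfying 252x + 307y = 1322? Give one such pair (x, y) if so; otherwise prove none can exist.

x = 149, y = -118

252 and 307 are coprime, so 252x + 307y ranges over all of ℤ.
Dividing repeatedly: 307 = 1·252 + 55, 252 = 4·55 + 32, 55 = 1·32 + 23, 32 = 1·23 + 9, 23 = 2·9 + 5, 9 = 1·5 + 4, 5 = 1·4 + 1, 4 = 4·1 + 0.
Back-substituting, 1 = 5 − 1·4 = 5 − (9 − 1·5) = −9 + 2·5 = −9 + 2·(23 − 2·9) = 2·23 − 5·9 = 2·23 − 5·(32 − 1·23) = −5·32 + 7·23 = −5·32 + 7·(55 − 1·32) = 7·55 − 12·32 = 7·55 − 12·(252 − 4·55) = −12·252 + 55·55 = −12·252 + 55·(307 − 1·252) = 55·307 − 67·252; that is, 252·(-67) + 307·55 = 1.
Scaling by 1322 gives the particular solution (x, y) = (-88574, 72710).
The general solution is x = -88574 + 307k, y = 72710 − 252k; taking k = 289 gives the smaller pair x = 149, y = -118.
Indeed 252·149 + 307·(-118) = 37548 − 36226 = 1322.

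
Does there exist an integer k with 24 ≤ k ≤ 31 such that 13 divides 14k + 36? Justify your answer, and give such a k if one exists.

k = 29

k = 29 works, since 14·29 + 36 = 442 = 34·13.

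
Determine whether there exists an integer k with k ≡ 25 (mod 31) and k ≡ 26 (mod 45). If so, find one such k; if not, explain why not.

k = 521

The moduli 31 and 45 are coprime, so by the Chinese Remainder Theorem a unique solution modulo 1395 exists.
Any solution of the first congruence is k = 25 + 31t; substituting into the second, 31t ≡ 26 − 25 ≡ 1 (mod 45).
Note 31·16 = 496 ≡ 1 (mod 45) (as 496 − 1 = 11·45), so 31⁻¹ ≡ 16.
Therefore t ≡ 16·1 = 16 (mod 45).
Taking t = 16 gives k = 25 + 31·16 = 521.
Indeed 521 ≡ 25 (mod 31) and 521 ≡ 26 (mod 45).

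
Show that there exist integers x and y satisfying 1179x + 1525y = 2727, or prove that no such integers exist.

1179 and 1525 are coprime, so 1179x + 1525y ranges over all of ℤ.
Run the Euclidean algorithm on 1525 and 1179: 1525 = 1·1179 + 346, 1179 = 3·346 + 141, 346 = 2·141 + 64, 141 = 2·64 + 13, 64 = 4·13 + 12, 13 = 1·12 + 1, 12 = 12·1 + 0.
Unwinding: 1 = 13 − 1·12 = 13 − (64 − 4·13) = −64 + 5·13 = −64 + 5·(141 − 2·64) = 5·141 − 11·64 = 5·141 − 11·(346 − 2·141) = −11·346 + 27·141 = −11·346 + 27·(1179 − 3·346) = 27·1179 − 92·346 = 27·1179 − 92·(1525 − 1·1179) = −92·1525 + 119·1179, i.e. 1179·119 + 1525·(-92) = 1.
Scaling by 2727 gives the particular solution (x, y) = (324513, -250884).
The general solution is x = 324513 + 1525k, y = -250884 − 1179k; taking k = -212 gives the smaller pair x = 1213, y = -936.
Check: 1179·1213 + 1525·(-936) = 1430127 − 1427400 = 2727. ✓

x = 1213, y = -936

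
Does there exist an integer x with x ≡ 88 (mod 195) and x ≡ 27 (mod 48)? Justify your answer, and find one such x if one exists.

No, no such integer exists.

gcd(195, 48) = 3. If x ≡ 88 (mod 195) and x ≡ 27 (mod 48), then x ≡ 88 (mod 3) and x ≡ 27 (mod 3).
These are incompatible: 88 − 27 = 61 is not divisible by 3.
Therefore no such x exists.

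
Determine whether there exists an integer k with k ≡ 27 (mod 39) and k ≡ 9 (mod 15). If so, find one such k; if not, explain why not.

k = 144

The moduli are not coprime: gcd(39, 15) = 3. Compatibility requires 3 ∣ (9 − 27) = -18, which holds, so solutions exist.
Step through k = 27, 27 + 39, 27 + 2·39, …: the values 27, 66, 105, 144 reduce mod 15 to 12, 6, 0, 9. The value 144 hits 9.
Check: 144 mod 39 = 27, 144 mod 15 = 9. ✓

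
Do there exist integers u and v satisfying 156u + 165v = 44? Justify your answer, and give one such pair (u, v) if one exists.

There are no such integers.

Any value of 156u + 165v is a multiple of gcd(156, 165) = 3.
But 44 is not a multiple of 3 (it leaves remainder 2).
Hence no integers u, v satisfy the equation.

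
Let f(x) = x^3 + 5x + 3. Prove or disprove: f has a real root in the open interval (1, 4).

f(1) = 9 and f(4) = 87, both positive.
The derivative f'(x) = 3x^2 + 5 is a quadratic with discriminant 0² − 4·3·5 = -60 < 0; it never vanishes, so it is always positive (sign of the leading coefficient).
So f is strictly increasing; between 1 and 4 its values lie between f(1) = 9 and f(4) = 87, all positive. Therefore f has no root in (1, 4).

No such root exists.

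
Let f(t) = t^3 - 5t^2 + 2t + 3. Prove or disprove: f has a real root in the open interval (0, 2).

f(0) = 3 and f(2) = -5, which have opposite signs.
As a polynomial, f is continuous on every closed interval.
By the Intermediate Value Theorem f must vanish at some point of (0, 2).

Yes, f has a root in the interval.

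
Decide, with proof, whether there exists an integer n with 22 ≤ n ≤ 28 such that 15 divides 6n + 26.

No, no such integer n in that range exists.

The values of 6n + 26 for n = 22, 23, …, 28 are 158, 164, 170, 176, 182, 188, 194; reduced mod 15 these are 8, 14, 5, 11, 2, 8, 14.
None is 0, so 15 never divides 6n + 26 on this range.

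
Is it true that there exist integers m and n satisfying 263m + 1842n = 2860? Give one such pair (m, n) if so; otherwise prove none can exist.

263 and 1842 are coprime, so 263m + 1842n ranges over all of ℤ.
Dividing repeatedly: 1842 = 7·263 + 1, 263 = 263·1 + 0.
Unwinding: 1 = 1842 − 7·263, i.e. 263·(-7) + 1842·1 = 1.
Multiplying through by 2860: m = (-7)·2860 = -20020, n = 1·2860 = 2860 is a solution.
Shifting by a multiple of (1842, −263) keeps it a solution: m = -20020 + 11·1842 = 242, n = 2860 − 11·263 = -33.
Indeed 263·242 + 1842·(-33) = 63646 − 60786 = 2860.

m = 242, n = -33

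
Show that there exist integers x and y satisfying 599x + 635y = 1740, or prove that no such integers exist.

x = 375, y = -351

599 and 635 are coprime, so 599x + 635y ranges over all of ℤ.
Dividing repeatedly: 635 = 1·599 + 36, 599 = 16·36 + 23, 36 = 1·23 + 13, 23 = 1·13 + 10, 13 = 1·10 + 3, 10 = 3·3 + 1, 3 = 3·1 + 0.
Back-substituting, 1 = 10 − 3·3 = 10 − 3·(13 − 1·10) = −3·13 + 4·10 = −3·13 + 4·(23 − 1·13) = 4·23 − 7·13 = 4·23 − 7·(36 − 1·23) = −7·36 + 11·23 = −7·36 + 11·(599 − 16·36) = 11·599 − 183·36 = 11·599 − 183·(635 − 1·599) = −183·635 + 194·599; that is, 599·194 + 635·(-183) = 1.
Scaling by 1740 gives the particular solution (x, y) = (337560, -318420).
Shifting by a multiple of (635, −599) keeps it a solution: x = 337560 − 531·635 = 375, y = -318420 + 531·599 = -351.
Check: 599·375 + 635·(-351) = 224625 − 222885 = 1740. ✓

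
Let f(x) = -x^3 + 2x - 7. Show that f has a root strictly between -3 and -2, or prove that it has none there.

f(-3) = 14 and f(-2) = -3, which have opposite signs.
Since f is a polynomial it is continuous on [-3, -2].
By the Intermediate Value Theorem, f takes the value 0 somewhere in the open interval.

Yes, f has a root in the interval.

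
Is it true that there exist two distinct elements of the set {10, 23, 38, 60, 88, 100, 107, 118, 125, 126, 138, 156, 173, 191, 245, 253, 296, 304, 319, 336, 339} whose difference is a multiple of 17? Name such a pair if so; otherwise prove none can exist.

23 and 125 are such a pair.

Both 23 and 125 leave remainder 6 on division by 17; their difference 102 = 6·17 is a multiple of 17.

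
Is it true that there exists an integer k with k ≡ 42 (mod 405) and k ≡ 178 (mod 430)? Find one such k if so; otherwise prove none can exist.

Both moduli are multiples of 5 = gcd(405, 430), so any solution would satisfy k ≡ 42 and k ≡ 178 modulo 5 simultaneously.
But 42 mod 5 = 2 while 178 mod 5 = 3, a contradiction.
Therefore no such k exists.

No such integer exists.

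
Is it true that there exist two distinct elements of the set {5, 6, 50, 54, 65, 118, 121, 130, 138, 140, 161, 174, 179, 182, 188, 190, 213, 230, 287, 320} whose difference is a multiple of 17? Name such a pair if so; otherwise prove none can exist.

50 mod 17 = 16 and 118 mod 17 = 16, so 118 − 50 = 68 = 4·17.

The pair (50, 118) works.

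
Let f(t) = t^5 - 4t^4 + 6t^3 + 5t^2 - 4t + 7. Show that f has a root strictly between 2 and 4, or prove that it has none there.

f(2) = 35 and f(4) = 455, both positive, so a sign-change argument is unavailable; we show f keeps this sign on the whole interval.
Substitute t = 2 + u, where 0 < u < 2 on the interval. Expanding, f(2 + u) = u^5 + 6u^4 + 14u^3 + 25u^2 + 40u + 35.
All 6 nonzero coefficients of this polynomial in u are positive; hence for u > 0 the value is a sum of positive terms (the constant 35 among them).
Therefore f(t) > 0 throughout (2, 4), and f has no zero there.

No such root exists.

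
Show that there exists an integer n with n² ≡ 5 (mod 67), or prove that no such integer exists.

67 is prime, so by Euler's criterion 5 is a square mod 67 iff 5^((67−1)/2) = 5^33 ≡ 1 (mod 67).
Repeated squaring mod 67: 5^2 = 25 ≡ 25; 5^4 ≡ 25² = 625 ≡ 22; 5^8 ≡ 22² = 484 ≡ 15; 5^16 ≡ 15² = 225 ≡ 24; 5^32 ≡ 24² = 576 ≡ 40.
Since 33 = 32 + 1, 5^33 ≡ 40 · 5; multiplying out mod 67: 40·5 = 200 ≡ 66. Thus 5^33 ≡ 66 ≡ −1 (mod 67).
The value −1 means 5 is a non-residue modulo 67, so n² ≡ 5 (mod 67) is impossible.

No such integer exists.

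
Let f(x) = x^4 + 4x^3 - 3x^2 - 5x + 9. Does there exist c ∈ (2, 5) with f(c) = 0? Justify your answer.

f(2) = 35 and f(5) = 1034, both positive, so a sign-change argument is unavailable; we show f keeps this sign on the whole interval.
Substitute x = 2 + u, where 0 < u < 3 on the interval. Expanding, f(2 + u) = u^4 + 12u^3 + 45u^2 + 63u + 35.
The nonzero coefficients here are all positive, so for u > 0 every term is positive (or zero), and the constant term 35 is strictly positive.
Therefore f(x) > 0 throughout (2, 5), and f has no zero there.

No such root exists.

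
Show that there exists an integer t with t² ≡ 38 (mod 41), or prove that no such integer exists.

41 is prime, so by Euler's criterion 38 is a square mod 41 iff 38^((41−1)/2) = 38^20 ≡ 1 (mod 41).
Squaring successively (mod 41): 38^2 = 1444 ≡ 9; 38^4 ≡ 9² = 81 ≡ 40; 38^8 ≡ 40² = 1600 ≡ 1; 38^16 ≡ 1² = 1 ≡ 1.
Since 20 = 16 + 4, 38^20 ≡ 1 · 40; multiplying out mod 41: 1·40 = 40 ≡ 40. Thus 38^20 ≡ 40 ≡ −1 (mod 41).
By Euler's criterion 38 is a quadratic non-residue mod 41: no t satisfies t² ≡ 38 (mod 41).

No, no such integer exists.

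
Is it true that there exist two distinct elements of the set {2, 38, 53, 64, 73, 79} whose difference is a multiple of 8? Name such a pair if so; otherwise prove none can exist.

No, no such pair exists.

Two integers differ by a multiple of 8 exactly when they have the same residue mod 8. The residues are 2↦2, 38↦6, 53↦5, 64↦0, 73↦1, 79↦7.
These 6 residues are pairwise different, hence no difference of two elements is divisible by 8.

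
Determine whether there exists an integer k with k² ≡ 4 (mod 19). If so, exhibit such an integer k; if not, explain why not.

k = 17 works: 17² = 289, and 289 − 4 = 285 = 15·19.

k = 17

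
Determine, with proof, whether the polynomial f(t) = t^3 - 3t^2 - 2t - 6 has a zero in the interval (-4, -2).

The endpoint values f(-4) = -110 and f(-2) = -22 are both negative. Claim: f(t) < 0 for every t in (-4, -2).
Substitute t = -2 − u, where 0 < u < 2 on the interval. Expanding, f(-2 − u) = -u^3 - 9u^2 - 22u - 22.
All 4 nonzero coefficients of this polynomial in u are negative; hence for u > 0 the value is a sum of negative terms (the constant -22 among them).
Therefore f(t) < 0 throughout (-4, -2), and f has no zero there.

No such root exists.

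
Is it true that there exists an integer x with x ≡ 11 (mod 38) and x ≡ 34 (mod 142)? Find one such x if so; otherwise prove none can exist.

No, no such integer exists.

Reduce both congruences modulo 2, which divides 38 and 142: they say x ≡ 11 (mod 2) and x ≡ 34 (mod 2).
But 11 mod 2 = 1 while 34 mod 2 = 0, a contradiction.
Therefore no such x exists.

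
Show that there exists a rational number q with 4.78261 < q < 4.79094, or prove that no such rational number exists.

Look for a denominator N such that an integer falls strictly between N·4.78261 and N·4.79094. N = 14 works: 14·4.78261 = 66.95654 < 67 < 67.07316 = 14·4.79094.
Dividing back, 4.78261 < 67/14 < 4.79094, and 67/14 is rational.

q = 67/14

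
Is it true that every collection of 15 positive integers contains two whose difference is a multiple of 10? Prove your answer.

True.

There are exactly 10 possible remainders on division by 10.
Since 15 > 10, two of the 15 integers must share a residue class by the pigeonhole principle; call them a and b.
Their difference a − b is then a multiple of 10.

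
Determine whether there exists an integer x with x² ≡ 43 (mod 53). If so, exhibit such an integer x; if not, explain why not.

x = 19

Take x = 19. Then 19² = 361 = 6·53 + 43, so 19² ≡ 43 (mod 53).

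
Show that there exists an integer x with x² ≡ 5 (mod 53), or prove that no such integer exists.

Apply Euler's criterion with the prime 53: 5 is a quadratic residue iff 5^26 ≡ 1 (mod 53), and a non-residue iff it is ≡ −1.
Squaring successively (mod 53): 5^2 = 25 ≡ 25; 5^4 ≡ 25² = 625 ≡ 42; 5^8 ≡ 42² = 1764 ≡ 15; 5^16 ≡ 15² = 225 ≡ 13.
Since 26 = 16 + 8 + 2, 5^26 ≡ 13 · 15 · 25; multiplying out mod 53: 13·15 = 195 ≡ 36, then 36·25 = 900 ≡ 52. Thus 5^26 ≡ 52 ≡ −1 (mod 53).
By Euler's criterion 5 is a quadratic non-residue mod 53: no x satisfies x² ≡ 5 (mod 53).

No such integer exists.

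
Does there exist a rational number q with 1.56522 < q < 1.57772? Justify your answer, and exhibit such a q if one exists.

Multiplying by 7: 7·1.56522 = 10.95654 and 7·1.57772 = 11.04404, so the integer 11 lies strictly between them.
Dividing back, 1.56522 < 11/7 < 1.57772, and 11/7 is rational.

q = 11/7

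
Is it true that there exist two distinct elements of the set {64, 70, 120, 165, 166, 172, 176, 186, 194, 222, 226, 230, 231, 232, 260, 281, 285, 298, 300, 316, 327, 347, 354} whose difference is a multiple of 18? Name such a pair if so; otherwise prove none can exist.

Reduce each element mod 18: 64↦10, 70↦16, 120↦12, 165↦3, 166↦4, 172↦10, 176↦14, 186↦6, 194↦14, 222↦6, 226↦10, 230↦14, 231↦15, 232↦16, 260↦8, 281↦11, 285↦15, 298↦10, 300↦12, 316↦10, 327↦3, 347↦5, 354↦12. The residue 10 repeats (at 64 and 172), and 172 − 64 = 108 = 6·18.

The pair (64, 172) works.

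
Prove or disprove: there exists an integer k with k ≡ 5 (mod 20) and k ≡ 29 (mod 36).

k = 65

The moduli are not coprime: gcd(20, 36) = 4. Compatibility requires 4 ∣ (29 − 5) = 24, which holds, so solutions exist.
Step through k = 5, 5 + 20, 5 + 2·20, …: the values 5, 25, 45, 65 reduce mod 36 to 5, 25, 9, 29. The value 65 hits 29.
Verify: 65 = 3·20 + 5 and 65 = 1·36 + 29. ✓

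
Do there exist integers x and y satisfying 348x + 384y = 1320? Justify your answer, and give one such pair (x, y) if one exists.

Every value of 348x + 384y is a multiple of gcd(348, 384) = 12; since 12 ∣ 1320, solutions exist.
Dividing through by 12 reduces the equation to 29x + 32y = 110.
Euclidean algorithm: 32 = 1·29 + 3, 29 = 9·3 + 2, 3 = 1·2 + 1, 2 = 2·1 + 0.
Working back up the chain: 1 = 3 − 1·2 = 3 − (29 − 9·3) = −29 + 10·3 = −29 + 10·(32 − 1·29) = 10·32 − 11·29. So 29·(-11) + 32·10 = 1.
Multiplying through by 110: x = (-11)·110 = -1210, y = 10·110 = 1100 is a solution.
The general solution is x = -1210 + 32k, y = 1100 − 29k; taking k = 38 gives the smaller pair x = 6, y = -2.
Check: 348·6 + 384·(-2) = 2088 − 768 = 1320. ✓

x = 6, y = -2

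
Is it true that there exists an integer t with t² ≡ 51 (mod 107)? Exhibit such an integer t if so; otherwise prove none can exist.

107 is prime, so by Euler's criterion 51 is a square mod 107 iff 51^((107−1)/2) = 51^53 ≡ 1 (mod 107).
Repeated squaring mod 107: 51^2 = 2601 ≡ 33; 51^4 ≡ 33² = 1089 ≡ 19; 51^8 ≡ 19² = 361 ≡ 40; 51^16 ≡ 40² = 1600 ≡ 102; 51^32 ≡ 102² = 10404 ≡ 25.
Since 53 = 32 + 16 + 4 + 1, 51^53 ≡ 25 · 102 · 19 · 51; multiplying out mod 107: 25·102 = 2550 ≡ 89, then 89·19 = 1691 ≡ 86, then 86·51 = 4386 ≡ 106. Thus 51^53 ≡ 106 ≡ −1 (mod 107).
The value −1 means 51 is a non-residue modulo 107, so t² ≡ 51 (mod 107) is impossible.

There is no such integer.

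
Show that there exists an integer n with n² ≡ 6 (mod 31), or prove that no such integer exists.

31 is prime, so by Euler's criterion 6 is a square mod 31 iff 6^((31−1)/2) = 6^15 ≡ 1 (mod 31).
Repeated squaring mod 31: 6^2 = 36 ≡ 5; 6^4 ≡ 5² = 25 ≡ 25; 6^8 ≡ 25² = 625 ≡ 5.
Since 15 = 8 + 4 + 2 + 1, 6^15 ≡ 5 · 25 · 5 · 6; multiplying out mod 31: 5·25 = 125 ≡ 1, then 1·5 = 5 ≡ 5, then 5·6 = 30 ≡ 30. Thus 6^15 ≡ 30 ≡ −1 (mod 31).
By Euler's criterion 6 is a quadratic non-residue mod 31: no n satisfies n² ≡ 6 (mod 31).

There is no such integer.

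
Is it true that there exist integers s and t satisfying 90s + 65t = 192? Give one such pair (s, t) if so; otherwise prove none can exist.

Any value of 90s + 65t is a multiple of gcd(90, 65) = 5.
But 192 is not a multiple of 5 (it leaves remainder 2).
Hence no integers s, t satisfy the equation.

There are no such integers.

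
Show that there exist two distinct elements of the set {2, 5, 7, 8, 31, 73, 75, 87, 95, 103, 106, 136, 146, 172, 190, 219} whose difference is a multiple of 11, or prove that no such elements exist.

Both 7 and 73 leave remainder 7 on division by 11; their difference 66 = 6·11 is a multiple of 11.

Yes: 7 and 73.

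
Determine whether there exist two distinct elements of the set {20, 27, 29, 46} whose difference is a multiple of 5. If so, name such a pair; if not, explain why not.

Residues mod 5: 20↦0, 27↦2, 29↦4, 46↦1.
These 4 residues are pairwise different, hence no difference of two elements is divisible by 5.

No, no such pair exists.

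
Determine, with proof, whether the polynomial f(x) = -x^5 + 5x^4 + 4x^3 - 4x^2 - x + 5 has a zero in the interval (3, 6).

Yes, f has a root in the interval.

f(3) = 236 and f(6) = -577, which have opposite signs.
As a polynomial, f is continuous on every closed interval.
By the Intermediate Value Theorem, f takes the value 0 somewhere in the open interval.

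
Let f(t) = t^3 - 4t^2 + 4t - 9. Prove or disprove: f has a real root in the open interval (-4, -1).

No.

The endpoint values f(-4) = -153 and f(-1) = -18 are both negative. Claim: f(t) < 0 for every t in (-4, -1).
Substitute t = -1 − u, where 0 < u < 3 on the interval. Expanding, f(-1 − u) = -u^3 - 7u^2 - 15u - 18.
All 4 nonzero coefficients of this polynomial in u are negative; hence for u > 0 the value is a sum of negative terms (the constant -18 among them).
So f is strictly negative on (-4, -1); no root exists in the interval.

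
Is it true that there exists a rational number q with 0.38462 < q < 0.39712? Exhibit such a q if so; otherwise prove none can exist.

Multiplying by 18: 18·0.38462 = 6.92316 and 18·0.39712 = 7.14816, so the integer 7 lies strictly between them.
Dividing back, 0.38462 < 7/18 < 0.39712, and 7/18 is rational.

q = 7/18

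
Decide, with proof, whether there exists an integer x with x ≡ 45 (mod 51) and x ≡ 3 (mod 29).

x = 351

The moduli 51 and 29 are coprime, so by the Chinese Remainder Theorem a unique solution modulo 1479 exists.
Any solution of the first congruence is x = 45 + 51t; substituting into the second, 51t ≡ 3 − 45 ≡ 16 (mod 29).
51 ≡ 22 (mod 29), so this reads 22t ≡ 16 (mod 29). Note 22·4 = 88 ≡ 1 (mod 29) (as 88 − 1 = 3·29), so 22⁻¹ ≡ 4.
Multiplying by 4: t ≡ 4·16 = 64 ≡ 6 (mod 29).
With t = 6: x = 45 + 51·6 = 351.
Verify: 351 = 6·51 + 45 and 351 = 12·29 + 3. ✓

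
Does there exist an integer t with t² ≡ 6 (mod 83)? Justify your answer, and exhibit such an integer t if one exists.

Apply Euler's criterion with the prime 83: 6 is a quadratic residue iff 6^41 ≡ 1 (mod 83), and a non-residue iff it is ≡ −1.
Squaring successively (mod 83): 6^2 = 36 ≡ 36; 6^4 ≡ 36² = 1296 ≡ 51; 6^8 ≡ 51² = 2601 ≡ 28; 6^16 ≡ 28² = 784 ≡ 37; 6^32 ≡ 37² = 1369 ≡ 41.
Since 41 = 32 + 8 + 1, 6^41 ≡ 41 · 28 · 6; multiplying out mod 83: 41·28 = 1148 ≡ 69, then 69·6 = 414 ≡ 82. Thus 6^41 ≡ 82 ≡ −1 (mod 83).
By Euler's criterion 6 is a quadratic non-residue mod 83: no t satisfies t² ≡ 6 (mod 83).

No, no such integer exists.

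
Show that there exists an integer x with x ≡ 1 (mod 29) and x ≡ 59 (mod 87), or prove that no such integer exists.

x = 59

The moduli are not coprime: gcd(29, 87) = 29. Compatibility requires 29 ∣ (59 − 1) = 58, which holds, so solutions exist.
The integers ≡ 1 (mod 29) are 1, 30, 59, …; their remainders mod 87 are 1, 30, 59, so x = 59 is the first that is ≡ 59 (mod 87).
Indeed 59 ≡ 1 (mod 29) and 59 ≡ 59 (mod 87).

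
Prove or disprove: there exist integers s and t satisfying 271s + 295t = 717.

s = 7, t = -4

271 and 295 are coprime, so 271s + 295t ranges over all of ℤ.
Dividing repeatedly: 295 = 1·271 + 24, 271 = 11·24 + 7, 24 = 3·7 + 3, 7 = 2·3 + 1, 3 = 3·1 + 0.
Working back up the chain: 1 = 7 − 2·3 = 7 − 2·(24 − 3·7) = −2·24 + 7·7 = −2·24 + 7·(271 − 11·24) = 7·271 − 79·24 = 7·271 − 79·(295 − 1·271) = −79·295 + 86·271. So 271·86 + 295·(-79) = 1.
Scaling by 717 gives the particular solution (s, t) = (61662, -56643).
The general solution is s = 61662 + 295k, t = -56643 − 271k; taking k = -209 gives the smaller pair s = 7, t = -4.
Indeed 271·7 + 295·(-4) = 1897 − 1180 = 717.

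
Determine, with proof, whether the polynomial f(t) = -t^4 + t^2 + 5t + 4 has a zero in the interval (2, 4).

Such a root exists.

f(2) = 2 and f(4) = -216, which have opposite signs.
Since f is a polynomial it is continuous on [2, 4].
By the Intermediate Value Theorem f must vanish at some point of (2, 4).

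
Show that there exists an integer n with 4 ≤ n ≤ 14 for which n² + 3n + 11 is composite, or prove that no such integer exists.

At n = 14: 14² + 3·14 + 11 = 249 = 3·83, which is composite.

n = 14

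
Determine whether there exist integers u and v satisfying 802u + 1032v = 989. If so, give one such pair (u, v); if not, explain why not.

Both 802 and 1032 are divisible by gcd(802, 1032) = 2, hence so is any combination 802u + 1032v.
However 989 leaves remainder 1 on division by 2.
So the equation is unsolvable over ℤ.

No such integers exist.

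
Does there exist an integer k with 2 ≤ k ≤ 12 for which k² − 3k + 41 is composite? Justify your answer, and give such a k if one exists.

k = 9

At k = 9: 9² − 3·9 + 41 = 95 = 5·19, which is composite.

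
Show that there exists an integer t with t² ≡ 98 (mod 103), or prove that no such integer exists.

t = 43

t = 43 works: 43² = 1849, and 1849 − 98 = 1751 = 17·103.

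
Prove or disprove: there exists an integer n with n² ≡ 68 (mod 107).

107 is prime, so by Euler's criterion 68 is a square mod 107 iff 68^((107−1)/2) = 68^53 ≡ 1 (mod 107).
Repeated squaring mod 107: 68^2 = 4624 ≡ 23; 68^4 ≡ 23² = 529 ≡ 101; 68^8 ≡ 101² = 10201 ≡ 36; 68^16 ≡ 36² = 1296 ≡ 12; 68^32 ≡ 12² = 144 ≡ 37.
Since 53 = 32 + 16 + 4 + 1, 68^53 ≡ 37 · 12 · 101 · 68; multiplying out mod 107: 37·12 = 444 ≡ 16, then 16·101 = 1616 ≡ 11, then 11·68 = 748 ≡ 106. Thus 68^53 ≡ 106 ≡ −1 (mod 107).
The value −1 means 68 is a non-residue modulo 107, so n² ≡ 68 (mod 107) is impossible.

No, no such integer exists.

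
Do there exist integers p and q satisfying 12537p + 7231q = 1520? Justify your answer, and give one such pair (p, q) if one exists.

No such integers exist.

Both 12537 and 7231 are divisible by gcd(12537, 7231) = 7, hence so is any combination 12537p + 7231q.
However 1520 leaves remainder 1 on division by 7.
Therefore 12537p + 7231q = 1520 has no solution in integers.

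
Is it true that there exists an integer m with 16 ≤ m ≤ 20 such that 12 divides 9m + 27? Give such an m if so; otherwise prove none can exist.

m = 17

At m = 17 we get 9·17 + 27 = 180, and 180 = 12·15.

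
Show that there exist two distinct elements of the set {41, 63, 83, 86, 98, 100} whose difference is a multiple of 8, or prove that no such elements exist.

There is no such pair.

Two integers differ by a multiple of 8 exactly when they have the same residue mod 8. The residues are 41↦1, 63↦7, 83↦3, 86↦6, 98↦2, 100↦4.
These 6 residues are pairwise different, hence no difference of two elements is divisible by 8.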